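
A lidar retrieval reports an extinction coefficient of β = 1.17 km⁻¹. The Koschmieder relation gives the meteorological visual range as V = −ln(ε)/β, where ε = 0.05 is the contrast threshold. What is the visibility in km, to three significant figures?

2.56 km

V = −ln(0.05) / 1.17 = 2.996 / 1.17 = 2.5605 km.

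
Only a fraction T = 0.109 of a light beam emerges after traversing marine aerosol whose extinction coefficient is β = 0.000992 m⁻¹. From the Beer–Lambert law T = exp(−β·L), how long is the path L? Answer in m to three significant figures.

2230 m

Beer–Lambert: T = exp(−βL) ⇒ L = −ln(T)/β = −ln(0.109)/0.000992 = 2.2164/0.000992 = 2234 m.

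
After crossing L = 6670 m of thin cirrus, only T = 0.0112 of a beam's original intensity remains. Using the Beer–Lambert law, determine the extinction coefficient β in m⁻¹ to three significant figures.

Beer–Lambert: T = exp(−βL) ⇒ β = −ln(T)/L = −ln(0.0112)/6670 = 4.4918/6670 = 0.0006734 m⁻¹.

0.000673 m⁻¹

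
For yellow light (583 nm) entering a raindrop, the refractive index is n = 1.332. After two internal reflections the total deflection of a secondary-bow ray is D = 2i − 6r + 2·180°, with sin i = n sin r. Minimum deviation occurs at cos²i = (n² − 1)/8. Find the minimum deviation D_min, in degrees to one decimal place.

cos²i = (1.77422 − 1)/8 = 0.09678; i = arccos(0.31109) = 71.875°.
sin r = sin 71.875°/1.332 = 0.71350; r = 45.520°.
D_min = 2·71.875° − 6·45.520° + 360° = 230.628°.

230.6°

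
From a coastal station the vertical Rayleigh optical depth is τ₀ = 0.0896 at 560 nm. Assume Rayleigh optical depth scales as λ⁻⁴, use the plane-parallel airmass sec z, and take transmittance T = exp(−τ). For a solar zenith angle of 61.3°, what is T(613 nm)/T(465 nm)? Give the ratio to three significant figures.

1.30

Airmass: sec 61.3° = 2.0824.
τ(613 nm) = 0.0896 × (560/613)⁴ × 2.0824 = 0.0896 × 0.6965 × 2.0824 = 0.1299.
τ(465 nm) = 0.0896 × (560/465)⁴ × 2.0824 = 0.0896 × 2.1035 × 2.0824 = 0.3925.
T(613)/T(465) = exp(τ_B − τ_A) = exp(0.2625) = 1.3002.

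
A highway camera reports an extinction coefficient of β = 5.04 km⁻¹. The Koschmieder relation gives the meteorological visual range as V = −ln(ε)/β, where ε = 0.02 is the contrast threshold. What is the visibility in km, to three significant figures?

V = −ln(0.02) / 5.04 = 3.912 / 5.04 = 0.7762 km.

0.776 km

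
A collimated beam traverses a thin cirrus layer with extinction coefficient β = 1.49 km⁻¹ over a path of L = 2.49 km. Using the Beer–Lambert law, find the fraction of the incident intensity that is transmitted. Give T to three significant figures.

0.0245

τ = β·L = 1.49 × 2.49 = 3.7101.
T = exp(−3.7101) = 0.0245.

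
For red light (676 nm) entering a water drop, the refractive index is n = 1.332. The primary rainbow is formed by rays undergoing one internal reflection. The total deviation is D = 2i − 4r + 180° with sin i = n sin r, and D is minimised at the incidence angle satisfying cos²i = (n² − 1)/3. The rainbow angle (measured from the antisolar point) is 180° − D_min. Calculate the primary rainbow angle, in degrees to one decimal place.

42.2°

cos²i = (1.77422 − 1)/3 = 0.25807; i = arccos(0.50801) = 59.469°.
sin r = sin 59.469°/1.332 = 0.64666; r = 40.290°.
D_min = 2·59.469° − 4·40.290° + 180° = 137.776°.
Rainbow angle = 180° − D_min = 42.224°.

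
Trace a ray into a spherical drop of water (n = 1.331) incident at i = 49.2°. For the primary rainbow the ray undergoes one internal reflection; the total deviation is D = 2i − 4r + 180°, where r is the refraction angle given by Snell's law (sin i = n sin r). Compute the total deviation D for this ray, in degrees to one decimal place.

139.7°

sin r = sin 49.2° / 1.331 = 0.7570/1.331 = 0.5687; r = 34.66°.
D = 2·49.2° − 4·34.66° + 180° = 98.40° − 138.65° + 180° = 139.75°.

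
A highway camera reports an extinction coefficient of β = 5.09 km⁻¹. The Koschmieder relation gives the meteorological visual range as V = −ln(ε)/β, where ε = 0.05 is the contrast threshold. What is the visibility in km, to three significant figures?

V = −ln(0.05) / 5.09 = 2.996 / 5.09 = 0.5886 km.

0.589 km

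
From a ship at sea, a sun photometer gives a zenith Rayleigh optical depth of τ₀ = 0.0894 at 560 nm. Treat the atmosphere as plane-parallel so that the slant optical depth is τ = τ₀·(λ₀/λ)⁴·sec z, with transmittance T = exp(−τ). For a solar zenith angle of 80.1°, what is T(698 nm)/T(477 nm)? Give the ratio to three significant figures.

2.16

Airmass: sec 80.1° = 5.8164.
τ(698 nm) = 0.0894 × (560/698)⁴ × 5.8164 = 0.0894 × 0.4143 × 5.8164 = 0.2154.
τ(477 nm) = 0.0894 × (560/477)⁴ × 5.8164 = 0.0894 × 1.8997 × 5.8164 = 0.9878.
T(698)/T(477) = exp(τ_B − τ_A) = exp(0.7724) = 2.1649.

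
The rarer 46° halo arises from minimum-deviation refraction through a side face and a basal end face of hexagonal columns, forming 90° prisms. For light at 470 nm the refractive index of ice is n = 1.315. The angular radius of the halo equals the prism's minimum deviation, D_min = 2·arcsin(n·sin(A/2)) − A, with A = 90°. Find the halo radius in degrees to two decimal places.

n·sin(A/2) = 1.315 × sin 45° = 1.315 × 0.7071 = 0.9298.
D_min = 2·arcsin(0.9298) − 90° = 2 × 68.411° − 90° = 46.821°.

46.82°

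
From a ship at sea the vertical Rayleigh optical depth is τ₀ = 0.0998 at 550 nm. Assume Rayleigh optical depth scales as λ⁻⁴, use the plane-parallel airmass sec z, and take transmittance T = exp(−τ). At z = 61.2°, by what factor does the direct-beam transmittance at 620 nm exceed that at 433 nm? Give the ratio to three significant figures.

1.51

Airmass: sec 61.2° = 2.0757.
τ(620 nm) = 0.0998 × (550/620)⁴ × 2.0757 = 0.0998 × 0.6193 × 2.0757 = 0.1283.
τ(433 nm) = 0.0998 × (550/433)⁴ × 2.0757 = 0.0998 × 2.6031 × 2.0757 = 0.5393.
T(620)/T(433) = exp(τ_B − τ_A) = exp(0.4110) = 1.5083.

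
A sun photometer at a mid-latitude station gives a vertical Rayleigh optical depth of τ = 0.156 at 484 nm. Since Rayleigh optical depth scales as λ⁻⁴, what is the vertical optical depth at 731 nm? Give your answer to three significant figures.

0.0300

τ(731 nm) = τ(484 nm) × (484/731)⁴ = 0.156 × (0.6621)⁴ = 0.156 × 0.1922 = 0.0300.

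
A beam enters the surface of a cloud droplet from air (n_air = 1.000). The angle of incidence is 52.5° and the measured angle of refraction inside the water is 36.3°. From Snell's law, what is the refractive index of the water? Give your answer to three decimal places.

1.340

n = sin θ_i / sin θ_r = sin 52.5° / sin 36.3° = 0.7934 / 0.5920 = 1.3401.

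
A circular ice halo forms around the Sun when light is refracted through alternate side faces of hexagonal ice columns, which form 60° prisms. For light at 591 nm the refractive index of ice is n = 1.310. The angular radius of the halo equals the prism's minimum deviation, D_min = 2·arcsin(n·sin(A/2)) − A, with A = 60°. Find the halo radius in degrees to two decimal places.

n·sin(A/2) = 1.310 × sin 30° = 1.310 × 0.5000 = 0.6550.
D_min = 2·arcsin(0.6550) − 60° = 2 × 40.920° − 60° = 21.839°.

21.84°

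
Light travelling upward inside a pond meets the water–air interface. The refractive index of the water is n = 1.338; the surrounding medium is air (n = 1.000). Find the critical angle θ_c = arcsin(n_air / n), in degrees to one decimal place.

sin θ_c = n_air / n = 1.000 / 1.338 = 0.7474.
θ_c = arcsin(0.7474) = 48.36°.

48.4°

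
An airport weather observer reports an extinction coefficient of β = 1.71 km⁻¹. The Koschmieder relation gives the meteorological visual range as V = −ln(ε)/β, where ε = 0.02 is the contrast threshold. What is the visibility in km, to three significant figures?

2.29 km

V = −ln(0.02) / 1.71 = 3.912 / 1.71 = 2.2877 km.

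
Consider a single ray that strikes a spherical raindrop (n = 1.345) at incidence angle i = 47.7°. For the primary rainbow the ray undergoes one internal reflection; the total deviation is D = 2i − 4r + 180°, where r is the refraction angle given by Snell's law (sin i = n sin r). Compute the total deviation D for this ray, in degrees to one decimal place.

142.0°

sin r = sin 47.7° / 1.345 = 0.7396/1.345 = 0.5499; r = 33.36°.
D = 2·47.7° − 4·33.36° + 180° = 95.40° − 133.44° + 180° = 141.96°.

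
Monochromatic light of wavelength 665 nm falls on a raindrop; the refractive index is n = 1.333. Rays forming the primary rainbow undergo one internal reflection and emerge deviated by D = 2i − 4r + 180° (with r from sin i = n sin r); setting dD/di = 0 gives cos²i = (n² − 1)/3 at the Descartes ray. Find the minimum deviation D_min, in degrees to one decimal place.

137.9°

cos²i = (1.77689 − 1)/3 = 0.25896; i = arccos(0.50888) = 59.410°.
sin r = sin 59.410°/1.333 = 0.64579; r = 40.225°.
D_min = 2·59.410° − 4·40.225° + 180° = 137.922°.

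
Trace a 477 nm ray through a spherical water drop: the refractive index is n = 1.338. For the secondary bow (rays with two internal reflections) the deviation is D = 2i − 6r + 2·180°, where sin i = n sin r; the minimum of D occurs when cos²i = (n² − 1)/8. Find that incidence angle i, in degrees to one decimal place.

cos²i = (1.338² − 1)/8 = (1.79024 − 1)/8 = 0.09878.
cos i = 0.31429, so i = 71.682°.

71.7°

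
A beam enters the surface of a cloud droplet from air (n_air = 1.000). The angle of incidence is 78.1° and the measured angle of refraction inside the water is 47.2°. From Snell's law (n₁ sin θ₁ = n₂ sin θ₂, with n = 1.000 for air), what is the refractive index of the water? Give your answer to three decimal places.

n = sin θ_i / sin θ_r = sin 78.1° / sin 47.2° = 0.9785 / 0.7337 = 1.3336.

1.334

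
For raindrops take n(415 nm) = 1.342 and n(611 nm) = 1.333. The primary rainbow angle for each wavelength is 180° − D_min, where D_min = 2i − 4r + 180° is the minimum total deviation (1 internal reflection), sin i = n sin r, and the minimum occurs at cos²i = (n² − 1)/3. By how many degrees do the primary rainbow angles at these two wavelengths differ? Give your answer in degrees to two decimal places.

At 415 nm (n = 1.342): cos²i = 0.26699 → i = 58.888°, r = 39.641°, D_min = 139.213°, rainbow angle = 40.787°.
At 611 nm (n = 1.333): cos²i = 0.25896 → i = 59.410°, r = 40.225°, D_min = 137.922°, rainbow angle = 42.078°.
Angular width = |40.787° − 42.078°| = 1.291°.

1.29°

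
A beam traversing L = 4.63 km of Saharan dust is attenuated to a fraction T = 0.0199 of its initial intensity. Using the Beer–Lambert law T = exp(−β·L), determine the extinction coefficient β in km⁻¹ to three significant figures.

0.846 km⁻¹

Beer–Lambert: T = exp(−βL) ⇒ β = −ln(T)/L = −ln(0.0199)/4.63 = 3.9170/4.63 = 0.846 km⁻¹.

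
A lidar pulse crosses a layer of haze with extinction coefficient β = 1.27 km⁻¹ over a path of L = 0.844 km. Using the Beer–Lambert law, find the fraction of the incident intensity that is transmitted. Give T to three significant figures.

τ = β·L = 1.27 × 0.844 = 1.0719.
T = exp(−1.0719) = 0.3424.

0.342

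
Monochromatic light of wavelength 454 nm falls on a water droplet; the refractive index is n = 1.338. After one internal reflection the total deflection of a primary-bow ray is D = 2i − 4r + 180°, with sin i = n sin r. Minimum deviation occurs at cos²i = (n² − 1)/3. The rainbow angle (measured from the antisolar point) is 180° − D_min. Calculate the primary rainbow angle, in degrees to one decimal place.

41.4°

cos²i = (1.79024 − 1)/3 = 0.26341; i = arccos(0.51324) = 59.120°.
sin r = sin 59.120°/1.338 = 0.64144; r = 39.899°.
D_min = 2·59.120° − 4·39.899° + 180° = 138.643°.
Rainbow angle = 180° − D_min = 41.357°.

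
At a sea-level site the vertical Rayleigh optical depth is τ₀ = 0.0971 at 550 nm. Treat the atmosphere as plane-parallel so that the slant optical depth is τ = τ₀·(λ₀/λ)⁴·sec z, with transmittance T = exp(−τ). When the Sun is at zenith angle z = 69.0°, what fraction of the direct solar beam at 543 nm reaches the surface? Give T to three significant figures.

sec 69.0° = 2.7904.
τ = 0.0971 × (550/543)⁴ × 2.7904 = 0.0971 × 1.0526 × 2.7904 = 0.2852.
T = exp(−0.2852) = 0.7519.

0.752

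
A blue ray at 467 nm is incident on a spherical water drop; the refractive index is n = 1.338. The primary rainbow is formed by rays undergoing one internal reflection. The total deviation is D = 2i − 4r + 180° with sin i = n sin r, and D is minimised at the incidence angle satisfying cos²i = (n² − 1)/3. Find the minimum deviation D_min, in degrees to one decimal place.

138.6°

cos²i = (1.79024 − 1)/3 = 0.26341; i = arccos(0.51324) = 59.120°.
sin r = sin 59.120°/1.338 = 0.64144; r = 39.899°.
D_min = 2·59.120° − 4·39.899° + 180° = 138.643°.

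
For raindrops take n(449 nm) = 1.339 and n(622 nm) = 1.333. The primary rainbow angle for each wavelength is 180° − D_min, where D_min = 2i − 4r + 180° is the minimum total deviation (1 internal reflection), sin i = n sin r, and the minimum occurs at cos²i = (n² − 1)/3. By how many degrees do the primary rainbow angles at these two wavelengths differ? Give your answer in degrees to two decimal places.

0.86°

At 449 nm (n = 1.339): cos²i = 0.26431 → i = 59.062°, r = 39.834°, D_min = 138.786°, rainbow angle = 41.214°.
At 622 nm (n = 1.333): cos²i = 0.25896 → i = 59.410°, r = 40.225°, D_min = 137.922°, rainbow angle = 42.078°.
Angular width = |41.214° − 42.078°| = 0.865°.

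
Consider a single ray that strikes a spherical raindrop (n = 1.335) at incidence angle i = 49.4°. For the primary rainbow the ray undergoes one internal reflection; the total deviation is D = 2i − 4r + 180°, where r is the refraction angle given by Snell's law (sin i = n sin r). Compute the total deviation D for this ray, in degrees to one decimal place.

sin r = sin 49.4° / 1.335 = 0.7593/1.335 = 0.5687; r = 34.66°.
D = 2·49.4° − 4·34.66° + 180° = 98.80° − 138.65° + 180° = 140.15°.

140.1°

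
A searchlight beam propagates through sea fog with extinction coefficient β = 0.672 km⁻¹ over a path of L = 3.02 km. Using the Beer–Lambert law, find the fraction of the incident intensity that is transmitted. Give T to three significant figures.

τ = β·L = 0.672 × 3.02 = 2.0294.
T = exp(−2.0294) = 0.1314.

0.131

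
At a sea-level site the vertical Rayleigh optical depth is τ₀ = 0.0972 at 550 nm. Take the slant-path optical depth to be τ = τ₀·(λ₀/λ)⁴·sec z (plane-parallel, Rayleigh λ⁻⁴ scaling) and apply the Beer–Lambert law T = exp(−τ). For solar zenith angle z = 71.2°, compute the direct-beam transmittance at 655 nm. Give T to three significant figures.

sec 71.2° = 3.1030.
τ = 0.0972 × (550/655)⁴ × 3.1030 = 0.0972 × 0.4971 × 3.1030 = 0.1499.
T = exp(−0.1499) = 0.8608.

0.861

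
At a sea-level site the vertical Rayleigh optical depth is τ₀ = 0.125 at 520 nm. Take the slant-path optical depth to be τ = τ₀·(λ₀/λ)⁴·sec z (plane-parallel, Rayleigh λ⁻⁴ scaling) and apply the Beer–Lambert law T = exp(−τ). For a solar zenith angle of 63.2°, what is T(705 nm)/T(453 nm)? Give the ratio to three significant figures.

1.49

Airmass: sec 63.2° = 2.2179.
τ(705 nm) = 0.125 × (520/705)⁴ × 2.2179 = 0.125 × 0.2960 × 2.2179 = 0.0821.
τ(453 nm) = 0.125 × (520/453)⁴ × 2.2179 = 0.125 × 1.7363 × 2.2179 = 0.4814.
T(705)/T(453) = exp(τ_B − τ_A) = exp(0.3993) = 1.4908.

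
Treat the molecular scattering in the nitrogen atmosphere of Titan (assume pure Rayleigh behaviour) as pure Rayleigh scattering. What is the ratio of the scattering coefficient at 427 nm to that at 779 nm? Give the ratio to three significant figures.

Rayleigh scattering ∝ λ⁻⁴, so the ratio of coefficients is the inverse fourth power of the wavelength ratio.
σ(427)/σ(779) = (779/427)⁴ = (1.8244)⁴ = 11.08.

11.1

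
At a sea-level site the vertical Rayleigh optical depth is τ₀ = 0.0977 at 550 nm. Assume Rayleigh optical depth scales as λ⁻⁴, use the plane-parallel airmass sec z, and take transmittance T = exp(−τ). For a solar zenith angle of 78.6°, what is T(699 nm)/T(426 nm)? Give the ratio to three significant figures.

3.27

Airmass: sec 78.6° = 5.0593.
τ(699 nm) = 0.0977 × (550/699)⁴ × 5.0593 = 0.0977 × 0.3833 × 5.0593 = 0.1895.
τ(426 nm) = 0.0977 × (550/426)⁴ × 5.0593 = 0.0977 × 2.7785 × 5.0593 = 1.3734.
T(699)/T(426) = exp(τ_B − τ_A) = exp(1.1839) = 3.2672.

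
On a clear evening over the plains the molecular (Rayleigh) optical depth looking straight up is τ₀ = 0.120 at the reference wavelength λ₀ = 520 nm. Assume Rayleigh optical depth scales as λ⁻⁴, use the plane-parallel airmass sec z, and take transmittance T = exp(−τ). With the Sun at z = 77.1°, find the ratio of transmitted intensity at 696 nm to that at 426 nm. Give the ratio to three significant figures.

Airmass: sec 77.1° = 4.4793.
τ(696 nm) = 0.120 × (520/696)⁴ × 4.4793 = 0.120 × 0.3116 × 4.4793 = 0.1675.
τ(426 nm) = 0.120 × (520/426)⁴ × 4.4793 = 0.120 × 2.2201 × 4.4793 = 1.1933.
T(696)/T(426) = exp(τ_B − τ_A) = exp(1.0259) = 2.7895.

2.79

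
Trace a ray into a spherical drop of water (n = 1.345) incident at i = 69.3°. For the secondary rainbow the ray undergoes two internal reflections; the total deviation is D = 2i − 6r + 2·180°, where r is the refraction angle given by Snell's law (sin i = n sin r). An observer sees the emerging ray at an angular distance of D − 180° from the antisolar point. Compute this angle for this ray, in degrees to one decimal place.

54.2°

sin r = sin 69.3° / 1.345 = 0.9354/1.345 = 0.6955; r = 44.07°.
D = 2·69.3° − 6·44.07° + 2·180° = 138.60° − 264.40° + 360° = 234.20°.
Angle from antisolar point = D − 180° = 54.20°.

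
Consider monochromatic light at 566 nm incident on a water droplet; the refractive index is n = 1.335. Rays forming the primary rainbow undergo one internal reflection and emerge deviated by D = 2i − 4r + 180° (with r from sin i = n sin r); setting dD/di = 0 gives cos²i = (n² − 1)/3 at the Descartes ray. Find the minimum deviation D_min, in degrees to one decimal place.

cos²i = (1.78222 − 1)/3 = 0.26074; i = arccos(0.51063) = 59.294°.
sin r = sin 59.294°/1.335 = 0.64405; r = 40.094°.
D_min = 2·59.294° − 4·40.094° + 180° = 138.212°.

138.2°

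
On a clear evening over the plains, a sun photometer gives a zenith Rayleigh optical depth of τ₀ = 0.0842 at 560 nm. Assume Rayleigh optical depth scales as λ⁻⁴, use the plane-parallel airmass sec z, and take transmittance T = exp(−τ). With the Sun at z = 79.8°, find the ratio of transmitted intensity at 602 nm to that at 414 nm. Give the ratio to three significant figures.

3.44

Airmass: sec 79.8° = 5.6470.
τ(602 nm) = 0.0842 × (560/602)⁴ × 5.6470 = 0.0842 × 0.7488 × 5.6470 = 0.3560.
τ(414 nm) = 0.0842 × (560/414)⁴ × 5.6470 = 0.0842 × 3.3477 × 5.6470 = 1.5918.
T(602)/T(414) = exp(τ_B − τ_A) = exp(1.2357) = 3.4409.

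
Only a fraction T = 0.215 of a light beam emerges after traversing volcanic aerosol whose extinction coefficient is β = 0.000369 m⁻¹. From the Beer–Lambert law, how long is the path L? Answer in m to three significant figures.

4170 m

Beer–Lambert: T = exp(−βL) ⇒ L = −ln(T)/β = −ln(0.215)/0.000369 = 1.5371/0.000369 = 4166 m.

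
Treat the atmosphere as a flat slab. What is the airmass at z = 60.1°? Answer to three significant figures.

2.01

X = sec z = 1/cos 60.1° = 1/0.4985 = 2.0061.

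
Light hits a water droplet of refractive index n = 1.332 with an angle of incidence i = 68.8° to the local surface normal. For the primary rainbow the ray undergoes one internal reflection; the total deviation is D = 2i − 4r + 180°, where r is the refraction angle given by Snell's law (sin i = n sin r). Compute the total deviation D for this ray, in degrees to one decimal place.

sin r = sin 68.8° / 1.332 = 0.9323/1.332 = 0.6999; r = 44.42°.
D = 2·68.8° − 4·44.42° + 180° = 137.60° − 177.69° + 180° = 139.91°.

139.9°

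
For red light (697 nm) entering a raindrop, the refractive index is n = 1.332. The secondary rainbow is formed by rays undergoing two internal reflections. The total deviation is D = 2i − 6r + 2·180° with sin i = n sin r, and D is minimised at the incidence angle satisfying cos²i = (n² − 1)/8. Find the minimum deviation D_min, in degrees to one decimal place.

230.6°

cos²i = (1.77422 − 1)/8 = 0.09678; i = arccos(0.31109) = 71.875°.
sin r = sin 71.875°/1.332 = 0.71350; r = 45.520°.
D_min = 2·71.875° − 6·45.520° + 360° = 230.628°.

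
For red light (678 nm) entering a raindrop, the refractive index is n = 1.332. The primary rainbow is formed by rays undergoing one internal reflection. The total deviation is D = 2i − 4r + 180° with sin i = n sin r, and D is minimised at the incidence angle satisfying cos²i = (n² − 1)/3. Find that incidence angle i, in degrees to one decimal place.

59.5°

cos²i = (1.332² − 1)/3 = (1.77422 − 1)/3 = 0.25807.
cos i = 0.50801, so i = 59.469°.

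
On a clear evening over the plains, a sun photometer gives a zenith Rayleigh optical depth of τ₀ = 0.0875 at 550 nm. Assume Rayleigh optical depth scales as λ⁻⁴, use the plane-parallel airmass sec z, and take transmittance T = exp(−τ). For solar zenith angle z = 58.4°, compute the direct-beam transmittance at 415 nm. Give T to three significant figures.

sec 58.4° = 1.9084.
τ = 0.0875 × (550/415)⁴ × 1.9084 = 0.0875 × 3.0850 × 1.9084 = 0.5152.
T = exp(−0.5152) = 0.5974.

0.597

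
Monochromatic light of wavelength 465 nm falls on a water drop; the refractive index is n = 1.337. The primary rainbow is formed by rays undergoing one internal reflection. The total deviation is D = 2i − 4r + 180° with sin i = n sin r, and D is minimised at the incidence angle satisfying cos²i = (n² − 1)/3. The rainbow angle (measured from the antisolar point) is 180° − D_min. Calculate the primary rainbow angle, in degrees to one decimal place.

41.5°

cos²i = (1.78757 − 1)/3 = 0.26252; i = arccos(0.51237) = 59.178°.
sin r = sin 59.178°/1.337 = 0.64231; r = 39.964°.
D_min = 2·59.178° − 4·39.964° + 180° = 138.500°.
Rainbow angle = 180° − D_min = 41.500°.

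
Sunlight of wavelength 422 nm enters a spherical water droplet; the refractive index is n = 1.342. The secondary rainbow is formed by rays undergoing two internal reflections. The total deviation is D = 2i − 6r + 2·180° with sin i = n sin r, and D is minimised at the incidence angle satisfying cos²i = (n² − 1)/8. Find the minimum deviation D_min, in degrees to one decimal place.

cos²i = (1.80096 − 1)/8 = 0.10012; i = arccos(0.31642) = 71.554°.
sin r = sin 71.554°/1.342 = 0.70687; r = 44.981°.
D_min = 2·71.554° − 6·44.981° + 360° = 233.222°.

233.2°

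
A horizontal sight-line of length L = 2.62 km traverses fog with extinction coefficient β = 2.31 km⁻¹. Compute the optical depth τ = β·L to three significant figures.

6.05

τ = β·L = 2.31 × 2.62 = 6.0522.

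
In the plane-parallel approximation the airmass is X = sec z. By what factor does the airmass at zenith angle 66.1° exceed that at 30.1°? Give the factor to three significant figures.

X(66.1°)/X(30.1°) = sec 66.1° / sec 30.1° = cos 30.1° / cos 66.1° = 0.8652/0.4051 = 2.1354.

2.14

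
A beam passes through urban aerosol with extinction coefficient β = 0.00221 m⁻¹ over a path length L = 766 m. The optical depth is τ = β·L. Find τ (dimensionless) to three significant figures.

τ = β·L = 0.00221 × 766 = 1.6929.

1.69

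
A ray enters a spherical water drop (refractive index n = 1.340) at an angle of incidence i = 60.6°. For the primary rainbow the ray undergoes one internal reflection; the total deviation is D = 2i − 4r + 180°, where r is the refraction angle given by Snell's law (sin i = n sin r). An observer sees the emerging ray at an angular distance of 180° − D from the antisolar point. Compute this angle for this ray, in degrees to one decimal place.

41.0°

sin r = sin 60.6° / 1.340 = 0.8712/1.340 = 0.6502; r = 40.55°.
D = 2·60.6° − 4·40.55° + 180° = 121.20° − 162.21° + 180° = 138.99°.
Angle from antisolar point = 180° − D = 41.01°.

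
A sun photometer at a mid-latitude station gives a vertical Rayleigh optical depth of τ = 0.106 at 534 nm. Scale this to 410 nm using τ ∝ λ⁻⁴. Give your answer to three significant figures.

0.305

τ(410 nm) = τ(534 nm) × (534/410)⁴ = 0.106 × (1.3024)⁴ = 0.106 × 2.8776 = 0.3050.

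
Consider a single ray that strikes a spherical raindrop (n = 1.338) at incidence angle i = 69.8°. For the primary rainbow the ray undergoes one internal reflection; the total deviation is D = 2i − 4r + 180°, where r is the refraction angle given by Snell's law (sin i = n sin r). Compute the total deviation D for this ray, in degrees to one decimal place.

sin r = sin 69.8° / 1.338 = 0.9385/1.338 = 0.7014; r = 44.54°.
D = 2·69.8° − 4·44.54° + 180° = 139.60° − 178.16° + 180° = 141.44°.

141.4°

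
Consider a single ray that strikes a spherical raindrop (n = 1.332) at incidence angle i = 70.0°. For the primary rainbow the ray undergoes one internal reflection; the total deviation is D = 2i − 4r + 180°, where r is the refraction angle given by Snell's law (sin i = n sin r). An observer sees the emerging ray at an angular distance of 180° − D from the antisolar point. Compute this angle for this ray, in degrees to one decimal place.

sin r = sin 70.0° / 1.332 = 0.9397/1.332 = 0.7055; r = 44.87°.
D = 2·70.0° − 4·44.87° + 180° = 140.00° − 179.47° + 180° = 140.53°.
Angle from antisolar point = 180° − D = 39.47°.

39.5°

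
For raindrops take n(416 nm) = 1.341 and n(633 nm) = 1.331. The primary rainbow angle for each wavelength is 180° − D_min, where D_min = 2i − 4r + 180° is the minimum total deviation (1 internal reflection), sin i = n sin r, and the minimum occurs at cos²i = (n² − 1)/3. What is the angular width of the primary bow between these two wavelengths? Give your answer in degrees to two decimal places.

At 416 nm (n = 1.341): cos²i = 0.26609 → i = 58.946°, r = 39.705°, D_min = 139.071°, rainbow angle = 40.929°.
At 633 nm (n = 1.331): cos²i = 0.25719 → i = 59.527°, r = 40.356°, D_min = 137.630°, rainbow angle = 42.370°.
Angular width = |40.929° − 42.370°| = 1.441°.

1.44°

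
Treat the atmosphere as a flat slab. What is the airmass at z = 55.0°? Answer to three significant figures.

1.74

X = sec z = 1/cos 55.0° = 1/0.5736 = 1.7434.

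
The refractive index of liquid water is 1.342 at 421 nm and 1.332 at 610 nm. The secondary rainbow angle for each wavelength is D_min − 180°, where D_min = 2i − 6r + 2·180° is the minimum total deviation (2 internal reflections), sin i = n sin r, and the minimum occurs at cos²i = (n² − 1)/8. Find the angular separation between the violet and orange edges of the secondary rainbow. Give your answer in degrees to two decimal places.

At 421 nm (n = 1.342): cos²i = 0.10012 → i = 71.554°, r = 44.981°, D_min = 233.222°, rainbow angle = 53.222°.
At 610 nm (n = 1.332): cos²i = 0.09678 → i = 71.875°, r = 45.520°, D_min = 230.628°, rainbow angle = 50.628°.
Angular width = |53.222° − 50.628°| = 2.594°.

2.59°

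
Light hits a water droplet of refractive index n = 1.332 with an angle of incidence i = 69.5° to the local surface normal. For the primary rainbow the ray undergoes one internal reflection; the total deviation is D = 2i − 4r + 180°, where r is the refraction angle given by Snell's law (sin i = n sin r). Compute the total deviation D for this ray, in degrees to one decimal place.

140.3°

sin r = sin 69.5° / 1.332 = 0.9367/1.332 = 0.7032; r = 44.68°.
D = 2·69.5° − 4·44.68° + 180° = 139.00° − 178.74° + 180° = 140.26°.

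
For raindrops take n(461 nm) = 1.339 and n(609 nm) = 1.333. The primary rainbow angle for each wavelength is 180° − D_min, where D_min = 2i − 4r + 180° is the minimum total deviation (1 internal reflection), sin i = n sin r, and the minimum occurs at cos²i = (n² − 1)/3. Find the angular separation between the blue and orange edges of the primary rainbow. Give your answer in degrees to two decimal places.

At 461 nm (n = 1.339): cos²i = 0.26431 → i = 59.062°, r = 39.834°, D_min = 138.786°, rainbow angle = 41.214°.
At 609 nm (n = 1.333): cos²i = 0.25896 → i = 59.410°, r = 40.225°, D_min = 137.922°, rainbow angle = 42.078°.
Angular width = |41.214° − 42.078°| = 0.865°.

0.86°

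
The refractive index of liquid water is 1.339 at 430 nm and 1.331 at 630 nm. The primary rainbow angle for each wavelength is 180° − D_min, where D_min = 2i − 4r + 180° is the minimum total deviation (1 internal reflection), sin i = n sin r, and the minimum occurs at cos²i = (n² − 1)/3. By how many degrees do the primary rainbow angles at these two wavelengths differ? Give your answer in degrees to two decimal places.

At 430 nm (n = 1.339): cos²i = 0.26431 → i = 59.062°, r = 39.834°, D_min = 138.786°, rainbow angle = 41.214°.
At 630 nm (n = 1.331): cos²i = 0.25719 → i = 59.527°, r = 40.356°, D_min = 137.630°, rainbow angle = 42.370°.
Angular width = |41.214° − 42.370°| = 1.156°.

1.16°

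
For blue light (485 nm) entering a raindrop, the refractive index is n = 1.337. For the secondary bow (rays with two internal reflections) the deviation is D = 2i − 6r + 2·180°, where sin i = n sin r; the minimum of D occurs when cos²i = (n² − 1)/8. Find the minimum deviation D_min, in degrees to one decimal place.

231.9°

cos²i = (1.78757 − 1)/8 = 0.09845; i = arccos(0.31376) = 71.714°.
sin r = sin 71.714°/1.337 = 0.71017; r = 45.249°.
D_min = 2·71.714° − 6·45.249° + 360° = 231.934°.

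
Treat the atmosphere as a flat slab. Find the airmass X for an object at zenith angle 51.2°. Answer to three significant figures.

1.60

X = sec z = 1/cos 51.2° = 1/0.6266 = 1.5959.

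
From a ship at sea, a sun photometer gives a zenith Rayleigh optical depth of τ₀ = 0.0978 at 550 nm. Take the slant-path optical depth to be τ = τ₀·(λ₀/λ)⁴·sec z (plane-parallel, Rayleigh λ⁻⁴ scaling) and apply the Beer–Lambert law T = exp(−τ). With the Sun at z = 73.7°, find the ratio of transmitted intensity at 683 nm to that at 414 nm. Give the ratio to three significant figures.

2.56

Airmass: sec 73.7° = 3.5629.
τ(683 nm) = 0.0978 × (550/683)⁴ × 3.5629 = 0.0978 × 0.4205 × 3.5629 = 0.1465.
τ(414 nm) = 0.0978 × (550/414)⁴ × 3.5629 = 0.0978 × 3.1149 × 3.5629 = 1.0854.
T(683)/T(414) = exp(τ_B − τ_A) = exp(0.9389) = 2.5571.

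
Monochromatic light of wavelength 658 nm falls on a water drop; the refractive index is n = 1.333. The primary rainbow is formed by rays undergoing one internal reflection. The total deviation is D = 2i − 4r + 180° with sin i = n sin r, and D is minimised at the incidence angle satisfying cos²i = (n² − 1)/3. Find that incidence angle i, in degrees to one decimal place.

59.4°

cos²i = (1.333² − 1)/3 = (1.77689 − 1)/3 = 0.25896.
cos i = 0.50888, so i = 59.410°.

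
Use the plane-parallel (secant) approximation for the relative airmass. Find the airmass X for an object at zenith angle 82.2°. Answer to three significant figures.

7.37

X = sec z = 1/cos 82.2° = 1/0.1357 = 7.3684.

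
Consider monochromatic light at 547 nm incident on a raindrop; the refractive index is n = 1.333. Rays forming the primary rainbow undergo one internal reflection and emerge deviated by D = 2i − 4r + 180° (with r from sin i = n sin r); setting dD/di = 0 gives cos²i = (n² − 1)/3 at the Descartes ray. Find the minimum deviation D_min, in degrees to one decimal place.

cos²i = (1.77689 − 1)/3 = 0.25896; i = arccos(0.50888) = 59.410°.
sin r = sin 59.410°/1.333 = 0.64579; r = 40.225°.
D_min = 2·59.410° − 4·40.225° + 180° = 137.922°.

137.9°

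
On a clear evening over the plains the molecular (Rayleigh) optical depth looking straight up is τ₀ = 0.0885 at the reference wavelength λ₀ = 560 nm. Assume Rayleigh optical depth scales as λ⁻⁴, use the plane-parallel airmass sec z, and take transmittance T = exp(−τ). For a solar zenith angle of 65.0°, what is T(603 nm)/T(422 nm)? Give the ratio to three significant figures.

1.64

Airmass: sec 65.0° = 2.3662.
τ(603 nm) = 0.0885 × (560/603)⁴ × 2.3662 = 0.0885 × 0.7438 × 2.3662 = 0.1558.
τ(422 nm) = 0.0885 × (560/422)⁴ × 2.3662 = 0.0885 × 3.1010 × 2.3662 = 0.6494.
T(603)/T(422) = exp(τ_B − τ_A) = exp(0.4936) = 1.6382.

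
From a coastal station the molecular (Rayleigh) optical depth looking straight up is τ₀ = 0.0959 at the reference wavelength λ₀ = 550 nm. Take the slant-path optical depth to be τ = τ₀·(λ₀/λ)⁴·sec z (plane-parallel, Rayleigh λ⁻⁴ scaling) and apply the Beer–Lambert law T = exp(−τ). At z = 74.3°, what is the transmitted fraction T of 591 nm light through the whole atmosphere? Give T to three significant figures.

sec 74.3° = 3.6955.
τ = 0.0959 × (550/591)⁴ × 3.6955 = 0.0959 × 0.7501 × 3.6955 = 0.2658.
T = exp(−0.2658) = 0.7666.

0.767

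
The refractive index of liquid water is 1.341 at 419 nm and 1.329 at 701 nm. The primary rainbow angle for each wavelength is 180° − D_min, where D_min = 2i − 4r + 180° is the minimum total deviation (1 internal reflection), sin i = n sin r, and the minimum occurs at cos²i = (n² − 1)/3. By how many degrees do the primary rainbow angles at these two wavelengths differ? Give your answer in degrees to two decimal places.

At 419 nm (n = 1.341): cos²i = 0.26609 → i = 58.946°, r = 39.705°, D_min = 139.071°, rainbow angle = 40.929°.
At 701 nm (n = 1.329): cos²i = 0.25541 → i = 59.643°, r = 40.487°, D_min = 137.337°, rainbow angle = 42.663°.
Angular width = |40.929° − 42.663°| = 1.735°.

1.73°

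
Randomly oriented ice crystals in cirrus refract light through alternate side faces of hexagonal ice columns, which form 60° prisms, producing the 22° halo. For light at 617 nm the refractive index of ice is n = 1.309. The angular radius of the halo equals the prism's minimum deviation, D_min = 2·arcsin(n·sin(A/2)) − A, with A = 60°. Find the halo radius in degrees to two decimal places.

n·sin(A/2) = 1.309 × sin 30° = 1.309 × 0.5000 = 0.6545.
D_min = 2·arcsin(0.6545) − 60° = 2 × 40.882° − 60° = 21.763°.

21.76°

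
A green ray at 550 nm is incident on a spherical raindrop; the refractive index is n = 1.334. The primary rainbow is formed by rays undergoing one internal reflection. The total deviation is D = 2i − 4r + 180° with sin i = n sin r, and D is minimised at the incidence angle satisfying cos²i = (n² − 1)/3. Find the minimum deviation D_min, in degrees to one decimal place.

cos²i = (1.77956 − 1)/3 = 0.25985; i = arccos(0.50976) = 59.352°.
sin r = sin 59.352°/1.334 = 0.64492; r = 40.159°.
D_min = 2·59.352° − 4·40.159° + 180° = 138.067°.

138.1°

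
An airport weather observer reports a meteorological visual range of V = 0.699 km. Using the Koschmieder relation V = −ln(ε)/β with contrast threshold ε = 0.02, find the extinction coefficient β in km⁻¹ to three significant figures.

β = −ln(0.02) / V = 3.912 / 0.699 = 5.5966 km⁻¹.

5.60 km⁻¹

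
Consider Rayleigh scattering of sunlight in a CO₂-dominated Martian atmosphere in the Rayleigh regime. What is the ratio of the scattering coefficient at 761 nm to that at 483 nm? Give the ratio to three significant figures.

0.162

Rayleigh scattering ∝ λ⁻⁴, so the ratio of coefficients is the inverse fourth power of the wavelength ratio.
σ(761)/σ(483) = (483/761)⁴ = (0.6347)⁴ = 0.1623.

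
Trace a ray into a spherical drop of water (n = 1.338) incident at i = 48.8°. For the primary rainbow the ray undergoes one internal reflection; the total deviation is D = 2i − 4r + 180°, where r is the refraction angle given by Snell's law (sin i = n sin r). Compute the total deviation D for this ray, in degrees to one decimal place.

sin r = sin 48.8° / 1.338 = 0.7524/1.338 = 0.5623; r = 34.22°.
D = 2·48.8° − 4·34.22° + 180° = 97.60° − 136.87° + 180° = 140.73°.

140.7°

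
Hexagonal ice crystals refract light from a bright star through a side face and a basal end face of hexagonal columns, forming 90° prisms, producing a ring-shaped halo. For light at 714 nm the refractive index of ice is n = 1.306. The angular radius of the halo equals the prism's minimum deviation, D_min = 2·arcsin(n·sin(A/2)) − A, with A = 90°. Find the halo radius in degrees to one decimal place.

44.9°

n·sin(A/2) = 1.306 × sin 45° = 1.306 × 0.7071 = 0.9235.
D_min = 2·arcsin(0.9235) − 90° = 2 × 67.440° − 90° = 44.881°.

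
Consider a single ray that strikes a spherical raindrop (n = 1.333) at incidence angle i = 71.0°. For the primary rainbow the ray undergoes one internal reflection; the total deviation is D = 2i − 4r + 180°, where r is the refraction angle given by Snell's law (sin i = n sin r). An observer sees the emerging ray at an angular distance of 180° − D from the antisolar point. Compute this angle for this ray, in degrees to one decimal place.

38.7°

sin r = sin 71.0° / 1.333 = 0.9455/1.333 = 0.7093; r = 45.18°.
D = 2·71.0° − 4·45.18° + 180° = 142.00° − 180.72° + 180° = 141.28°.
Angle from antisolar point = 180° − D = 38.72°.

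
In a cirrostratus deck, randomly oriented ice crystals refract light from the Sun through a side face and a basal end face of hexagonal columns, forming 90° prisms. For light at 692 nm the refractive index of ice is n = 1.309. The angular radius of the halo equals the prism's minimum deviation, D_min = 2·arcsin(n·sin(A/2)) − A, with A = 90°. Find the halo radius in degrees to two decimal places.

45.52°

n·sin(A/2) = 1.309 × sin 45° = 1.309 × 0.7071 = 0.9256.
D_min = 2·arcsin(0.9256) − 90° = 2 × 67.759° − 90° = 45.519°.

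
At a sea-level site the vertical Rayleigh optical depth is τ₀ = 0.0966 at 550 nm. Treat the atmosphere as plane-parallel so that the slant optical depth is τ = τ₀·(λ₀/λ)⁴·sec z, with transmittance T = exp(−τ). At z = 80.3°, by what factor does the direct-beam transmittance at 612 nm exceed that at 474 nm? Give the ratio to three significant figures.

1.95

Airmass: sec 80.3° = 5.9351.
τ(612 nm) = 0.0966 × (550/612)⁴ × 5.9351 = 0.0966 × 0.6523 × 5.9351 = 0.3740.
τ(474 nm) = 0.0966 × (550/474)⁴ × 5.9351 = 0.0966 × 1.8127 × 5.9351 = 1.0393.
T(612)/T(474) = exp(τ_B − τ_A) = exp(0.6653) = 1.9451.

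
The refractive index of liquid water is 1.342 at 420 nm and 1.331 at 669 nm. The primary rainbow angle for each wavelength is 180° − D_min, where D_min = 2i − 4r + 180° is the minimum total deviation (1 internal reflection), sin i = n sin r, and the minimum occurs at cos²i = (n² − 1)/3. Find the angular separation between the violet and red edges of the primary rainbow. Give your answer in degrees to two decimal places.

At 420 nm (n = 1.342): cos²i = 0.26699 → i = 58.888°, r = 39.641°, D_min = 139.213°, rainbow angle = 40.787°.
At 669 nm (n = 1.331): cos²i = 0.25719 → i = 59.527°, r = 40.356°, D_min = 137.630°, rainbow angle = 42.370°.
Angular width = |40.787° − 42.370°| = 1.583°.

1.58°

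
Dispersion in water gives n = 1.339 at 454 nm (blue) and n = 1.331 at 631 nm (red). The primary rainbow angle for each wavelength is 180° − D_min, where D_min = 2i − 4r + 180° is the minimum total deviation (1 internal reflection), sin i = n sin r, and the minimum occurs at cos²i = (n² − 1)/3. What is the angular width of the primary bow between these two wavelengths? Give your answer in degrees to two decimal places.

1.16°

At 454 nm (n = 1.339): cos²i = 0.26431 → i = 59.062°, r = 39.834°, D_min = 138.786°, rainbow angle = 41.214°.
At 631 nm (n = 1.331): cos²i = 0.25719 → i = 59.527°, r = 40.356°, D_min = 137.630°, rainbow angle = 42.370°.
Angular width = |41.214° − 42.370°| = 1.156°.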